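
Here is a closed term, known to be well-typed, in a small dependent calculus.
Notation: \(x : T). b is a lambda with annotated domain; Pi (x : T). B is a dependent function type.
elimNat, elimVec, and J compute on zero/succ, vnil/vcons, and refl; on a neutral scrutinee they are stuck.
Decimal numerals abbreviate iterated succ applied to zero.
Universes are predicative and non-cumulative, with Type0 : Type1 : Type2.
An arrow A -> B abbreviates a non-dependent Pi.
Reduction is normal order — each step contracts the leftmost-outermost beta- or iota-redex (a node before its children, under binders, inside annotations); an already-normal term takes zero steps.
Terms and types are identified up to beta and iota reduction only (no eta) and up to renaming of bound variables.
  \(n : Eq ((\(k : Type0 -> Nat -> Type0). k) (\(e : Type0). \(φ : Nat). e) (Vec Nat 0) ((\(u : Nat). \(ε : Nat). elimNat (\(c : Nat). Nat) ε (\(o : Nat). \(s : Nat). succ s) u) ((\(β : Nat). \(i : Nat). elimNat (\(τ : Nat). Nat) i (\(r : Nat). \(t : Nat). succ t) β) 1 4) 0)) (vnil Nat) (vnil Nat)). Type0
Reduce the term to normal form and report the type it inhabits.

resulting normal form:
  \(n : Eq (Vec Nat 0) (vnil Nat) (vnil Nat)). Type0
type:
  Eq (Vec Nat 0) (vnil Nat) (vnil Nat) -> Type1
observation: normalization takes exactly 3 steps under the normal-order strategy.


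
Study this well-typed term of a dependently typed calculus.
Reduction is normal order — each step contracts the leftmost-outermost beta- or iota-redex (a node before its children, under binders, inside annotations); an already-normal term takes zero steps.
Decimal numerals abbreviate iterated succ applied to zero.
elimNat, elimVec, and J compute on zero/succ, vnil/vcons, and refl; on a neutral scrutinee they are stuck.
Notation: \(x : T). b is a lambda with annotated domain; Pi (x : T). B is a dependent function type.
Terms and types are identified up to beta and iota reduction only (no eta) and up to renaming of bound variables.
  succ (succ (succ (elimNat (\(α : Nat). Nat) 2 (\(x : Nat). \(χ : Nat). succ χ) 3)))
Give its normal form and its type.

reduced normal form:
  8
the term's type:
  Nat
observation: reduction starts at an elimNat iota-redex, and 10 normal-order steps reach the normal form.


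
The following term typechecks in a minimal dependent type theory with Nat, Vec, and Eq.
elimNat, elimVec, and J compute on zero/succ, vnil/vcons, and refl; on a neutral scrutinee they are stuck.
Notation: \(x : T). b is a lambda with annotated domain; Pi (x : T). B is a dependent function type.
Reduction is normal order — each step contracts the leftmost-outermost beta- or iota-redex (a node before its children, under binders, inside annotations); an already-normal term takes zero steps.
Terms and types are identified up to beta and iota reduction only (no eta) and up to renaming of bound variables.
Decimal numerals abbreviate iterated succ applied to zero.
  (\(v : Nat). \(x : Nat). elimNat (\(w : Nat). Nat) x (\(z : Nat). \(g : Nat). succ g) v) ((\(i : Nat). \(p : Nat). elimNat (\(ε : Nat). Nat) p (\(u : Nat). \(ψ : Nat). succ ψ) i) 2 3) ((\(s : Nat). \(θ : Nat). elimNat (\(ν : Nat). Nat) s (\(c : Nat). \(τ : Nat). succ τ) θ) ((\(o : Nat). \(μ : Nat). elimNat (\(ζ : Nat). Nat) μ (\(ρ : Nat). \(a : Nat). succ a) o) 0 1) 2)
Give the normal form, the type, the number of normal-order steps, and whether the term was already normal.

normal form:
  8
the term's type:
  Nat
normal-order step count: 39
already normal: no
first contracted redex: a beta-redex


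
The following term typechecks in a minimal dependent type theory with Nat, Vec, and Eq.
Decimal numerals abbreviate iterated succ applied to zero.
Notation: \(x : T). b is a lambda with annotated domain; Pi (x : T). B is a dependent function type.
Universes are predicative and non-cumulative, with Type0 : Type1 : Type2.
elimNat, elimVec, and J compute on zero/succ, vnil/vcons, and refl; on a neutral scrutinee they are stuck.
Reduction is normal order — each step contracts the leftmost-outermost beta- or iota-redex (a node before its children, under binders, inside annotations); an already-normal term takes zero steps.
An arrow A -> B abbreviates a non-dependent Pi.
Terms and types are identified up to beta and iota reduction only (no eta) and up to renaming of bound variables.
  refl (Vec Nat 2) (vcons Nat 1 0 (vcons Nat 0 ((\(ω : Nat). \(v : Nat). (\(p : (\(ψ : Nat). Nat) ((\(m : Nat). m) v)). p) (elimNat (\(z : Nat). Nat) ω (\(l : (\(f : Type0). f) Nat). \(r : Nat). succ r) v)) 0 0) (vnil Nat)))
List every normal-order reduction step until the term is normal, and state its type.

normal-order reduction sequence:
  refl (Vec Nat 2) (vcons Nat 1 0 (vcons Nat 0 ((\(ω : Nat). \(v : Nat). (\(p : (\(ψ : Nat). Nat) ((\(m : Nat). m) v)). p) (elimNat (\(z : Nat). Nat) ω (\(l : (\(f : Type0). f) Nat). \(r : Nat). succ r) v)) 0 0) (vnil Nat)))
  ~> refl (Vec Nat 2) (vcons Nat 1 0 (vcons Nat 0 ((\(ω : Nat). (\(v : (\(p : Nat). Nat) ((\(ψ : Nat). ψ) ω)). v) (elimNat (\(m : Nat). Nat) 0 (\(z : (\(l : Type0). l) Nat). \(f : Nat). succ f) ω)) 0) (vnil Nat)))
  ~> refl (Vec Nat 2) (vcons Nat 1 0 (vcons Nat 0 ((\(ω : (\(v : Nat). Nat) ((\(p : Nat). p) 0)). ω) (elimNat (\(ψ : Nat). Nat) 0 (\(m : (\(z : Type0). z) Nat). \(l : Nat). succ l) 0)) (vnil Nat)))
  ~> refl (Vec Nat 2) (vcons Nat 1 0 (vcons Nat 0 (elimNat (\(ω : Nat). Nat) 0 (\(v : (\(p : Type0). p) Nat). \(ψ : Nat). succ ψ) 0) (vnil Nat)))
  ~> refl (Vec Nat 2) (vcons Nat 1 0 (vcons Nat 0 0 (vnil Nat)))
the term's type:
  Eq (Vec Nat 2) (vcons Nat 1 0 (vcons Nat 0 0 (vnil Nat))) (vcons Nat 1 0 (vcons Nat 0 0 (vnil Nat)))


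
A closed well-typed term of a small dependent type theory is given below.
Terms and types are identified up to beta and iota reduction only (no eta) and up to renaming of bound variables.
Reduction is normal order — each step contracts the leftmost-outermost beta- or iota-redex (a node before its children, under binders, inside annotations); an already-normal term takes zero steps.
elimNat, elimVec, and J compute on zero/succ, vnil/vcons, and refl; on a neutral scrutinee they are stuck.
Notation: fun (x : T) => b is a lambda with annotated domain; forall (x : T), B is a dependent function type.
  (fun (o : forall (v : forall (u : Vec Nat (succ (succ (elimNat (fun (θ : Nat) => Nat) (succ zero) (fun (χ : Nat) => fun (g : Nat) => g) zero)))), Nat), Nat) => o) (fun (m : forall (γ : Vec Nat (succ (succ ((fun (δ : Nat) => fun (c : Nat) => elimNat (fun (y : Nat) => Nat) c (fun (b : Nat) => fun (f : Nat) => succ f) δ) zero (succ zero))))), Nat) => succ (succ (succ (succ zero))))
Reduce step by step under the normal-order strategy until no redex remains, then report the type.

normal-order reduction sequence:
  (fun (o : forall (v : forall (u : Vec Nat (succ (succ (elimNat (fun (θ : Nat) => Nat) (succ zero) (fun (χ : Nat) => fun (g : Nat) => g) zero)))), Nat), Nat) => o) (fun (m : forall (γ : Vec Nat (succ (succ ((fun (δ : Nat) => fun (c : Nat) => elimNat (fun (y : Nat) => Nat) c (fun (b : Nat) => fun (f : Nat) => succ f) δ) zero (succ zero))))), Nat) => succ (succ (succ (succ zero))))
  ~> fun (o : forall (v : Vec Nat (succ (succ ((fun (u : Nat) => fun (θ : Nat) => elimNat (fun (χ : Nat) => Nat) θ (fun (g : Nat) => fun (m : Nat) => succ m) u) zero (succ zero))))), Nat) => succ (succ (succ (succ zero)))
  ~> fun (o : forall (v : Vec Nat (succ (succ ((fun (u : Nat) => elimNat (fun (θ : Nat) => Nat) u (fun (χ : Nat) => fun (g : Nat) => succ g) zero) (succ zero))))), Nat) => succ (succ (succ (succ zero)))
  ~> fun (o : forall (v : Vec Nat (succ (succ (elimNat (fun (u : Nat) => Nat) (succ zero) (fun (θ : Nat) => fun (χ : Nat) => succ χ) zero)))), Nat) => succ (succ (succ (succ zero)))
  ~> fun (o : forall (v : Vec Nat (succ (succ (succ zero)))), Nat) => succ (succ (succ (succ zero)))
type:
  forall (o : forall (v : Vec Nat (succ (succ (succ zero)))), Nat), Nat


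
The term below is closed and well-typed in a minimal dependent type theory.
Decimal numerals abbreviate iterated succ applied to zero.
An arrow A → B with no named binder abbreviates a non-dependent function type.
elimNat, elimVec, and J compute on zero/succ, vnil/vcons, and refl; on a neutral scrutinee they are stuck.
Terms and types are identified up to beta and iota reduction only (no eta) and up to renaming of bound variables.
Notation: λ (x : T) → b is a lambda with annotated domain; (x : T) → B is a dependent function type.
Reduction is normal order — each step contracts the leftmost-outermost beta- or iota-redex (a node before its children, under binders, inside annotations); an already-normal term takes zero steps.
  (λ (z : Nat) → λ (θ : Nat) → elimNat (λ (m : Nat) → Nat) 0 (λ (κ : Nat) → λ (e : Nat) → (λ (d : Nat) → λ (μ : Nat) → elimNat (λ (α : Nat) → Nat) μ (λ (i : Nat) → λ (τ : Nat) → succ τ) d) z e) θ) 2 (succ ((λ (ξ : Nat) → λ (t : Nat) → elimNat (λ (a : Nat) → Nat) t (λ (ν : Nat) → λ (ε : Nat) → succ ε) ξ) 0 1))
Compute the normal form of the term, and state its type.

reduced normal form:
  4
the term's type:
  Nat
observation: normalization takes exactly 30 steps under the normal-order strategy.


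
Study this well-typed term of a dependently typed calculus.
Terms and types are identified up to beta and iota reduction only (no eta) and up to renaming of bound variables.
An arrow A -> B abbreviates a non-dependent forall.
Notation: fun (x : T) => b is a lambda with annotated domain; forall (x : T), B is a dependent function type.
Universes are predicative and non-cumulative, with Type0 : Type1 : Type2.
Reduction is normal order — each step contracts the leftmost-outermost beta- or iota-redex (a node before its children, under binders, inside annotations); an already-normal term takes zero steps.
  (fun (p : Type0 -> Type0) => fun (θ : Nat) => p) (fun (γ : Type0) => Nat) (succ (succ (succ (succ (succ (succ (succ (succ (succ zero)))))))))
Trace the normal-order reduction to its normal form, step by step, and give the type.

normal-order reduction sequence:
  (fun (p : Type0 -> Type0) => fun (θ : Nat) => p) (fun (γ : Type0) => Nat) (succ (succ (succ (succ (succ (succ (succ (succ (succ zero)))))))))
  ~> (fun (p : Nat) => fun (θ : Type0) => Nat) (succ (succ (succ (succ (succ (succ (succ (succ (succ zero)))))))))
  ~> fun (p : Type0) => Nat
inferred type:
  Type0 -> Type0


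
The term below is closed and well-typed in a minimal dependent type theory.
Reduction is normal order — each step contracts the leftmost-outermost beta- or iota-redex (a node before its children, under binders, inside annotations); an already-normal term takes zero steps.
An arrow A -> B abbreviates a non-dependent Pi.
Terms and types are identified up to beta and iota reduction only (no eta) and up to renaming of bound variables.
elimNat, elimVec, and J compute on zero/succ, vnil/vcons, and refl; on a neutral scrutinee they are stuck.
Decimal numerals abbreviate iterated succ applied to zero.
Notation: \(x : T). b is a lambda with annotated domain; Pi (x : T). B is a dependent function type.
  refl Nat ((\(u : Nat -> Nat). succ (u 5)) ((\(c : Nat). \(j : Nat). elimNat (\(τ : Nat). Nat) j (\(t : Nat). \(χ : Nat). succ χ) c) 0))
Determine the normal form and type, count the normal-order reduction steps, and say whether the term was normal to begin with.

resulting normal form:
  refl Nat 6
type:
  Eq Nat 6 6
reduction steps (normal order): 4
already normal: no
first contracted redex: a beta-redex


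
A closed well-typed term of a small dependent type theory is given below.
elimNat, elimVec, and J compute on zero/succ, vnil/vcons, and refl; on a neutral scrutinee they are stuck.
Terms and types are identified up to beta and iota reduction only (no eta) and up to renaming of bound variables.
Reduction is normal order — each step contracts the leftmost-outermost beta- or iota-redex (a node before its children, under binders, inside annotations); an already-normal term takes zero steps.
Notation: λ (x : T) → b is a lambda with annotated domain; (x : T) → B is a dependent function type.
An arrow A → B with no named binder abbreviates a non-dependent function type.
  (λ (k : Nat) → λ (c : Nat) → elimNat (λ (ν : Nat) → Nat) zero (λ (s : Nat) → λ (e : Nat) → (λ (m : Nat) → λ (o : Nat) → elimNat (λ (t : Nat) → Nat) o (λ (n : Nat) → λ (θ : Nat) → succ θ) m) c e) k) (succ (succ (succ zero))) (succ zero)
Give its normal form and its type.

reduced normal form:
  succ (succ (succ zero))
the term's type:
  Nat


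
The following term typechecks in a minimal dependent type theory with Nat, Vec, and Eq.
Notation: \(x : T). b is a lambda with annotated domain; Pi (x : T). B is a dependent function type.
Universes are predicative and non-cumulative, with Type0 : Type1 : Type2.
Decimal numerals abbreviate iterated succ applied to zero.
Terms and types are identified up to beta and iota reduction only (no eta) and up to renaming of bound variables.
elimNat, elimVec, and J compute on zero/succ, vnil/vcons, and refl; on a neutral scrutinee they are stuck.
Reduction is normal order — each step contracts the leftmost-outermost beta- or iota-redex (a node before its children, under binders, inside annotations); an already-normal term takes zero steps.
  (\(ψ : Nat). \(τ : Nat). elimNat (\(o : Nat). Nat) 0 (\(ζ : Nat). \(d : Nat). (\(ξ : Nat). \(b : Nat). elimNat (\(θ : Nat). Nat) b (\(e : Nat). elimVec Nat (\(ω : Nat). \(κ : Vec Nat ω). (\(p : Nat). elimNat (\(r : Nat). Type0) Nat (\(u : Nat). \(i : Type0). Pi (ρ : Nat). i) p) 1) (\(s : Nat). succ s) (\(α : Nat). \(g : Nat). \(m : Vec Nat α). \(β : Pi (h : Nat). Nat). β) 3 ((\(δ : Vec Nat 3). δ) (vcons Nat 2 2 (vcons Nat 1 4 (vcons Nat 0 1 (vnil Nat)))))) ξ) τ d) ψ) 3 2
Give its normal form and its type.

normal form:
  6
the term's type:
  Nat
observation: reduction starts at a beta-redex, and 171 normal-order steps reach the normal form.


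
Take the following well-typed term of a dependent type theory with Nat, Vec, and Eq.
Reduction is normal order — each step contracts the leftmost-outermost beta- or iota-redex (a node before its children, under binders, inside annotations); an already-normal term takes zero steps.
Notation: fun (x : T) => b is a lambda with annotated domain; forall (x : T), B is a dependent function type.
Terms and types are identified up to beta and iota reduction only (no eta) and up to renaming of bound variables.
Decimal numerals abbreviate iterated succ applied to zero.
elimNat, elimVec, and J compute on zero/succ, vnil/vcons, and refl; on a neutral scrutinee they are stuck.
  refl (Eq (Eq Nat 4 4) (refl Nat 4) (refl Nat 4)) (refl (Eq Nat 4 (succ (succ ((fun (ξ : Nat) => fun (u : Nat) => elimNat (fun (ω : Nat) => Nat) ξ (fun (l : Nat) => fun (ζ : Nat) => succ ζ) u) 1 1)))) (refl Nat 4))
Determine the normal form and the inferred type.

normal form:
  refl (Eq (Eq Nat 4 4) (refl Nat 4) (refl Nat 4)) (refl (Eq Nat 4 4) (refl Nat 4))
the term's type:
  Eq (Eq (Eq Nat 4 4) (refl Nat 4) (refl Nat 4)) (refl (Eq Nat 4 4) (refl Nat 4)) (refl (Eq Nat 4 4) (refl Nat 4))


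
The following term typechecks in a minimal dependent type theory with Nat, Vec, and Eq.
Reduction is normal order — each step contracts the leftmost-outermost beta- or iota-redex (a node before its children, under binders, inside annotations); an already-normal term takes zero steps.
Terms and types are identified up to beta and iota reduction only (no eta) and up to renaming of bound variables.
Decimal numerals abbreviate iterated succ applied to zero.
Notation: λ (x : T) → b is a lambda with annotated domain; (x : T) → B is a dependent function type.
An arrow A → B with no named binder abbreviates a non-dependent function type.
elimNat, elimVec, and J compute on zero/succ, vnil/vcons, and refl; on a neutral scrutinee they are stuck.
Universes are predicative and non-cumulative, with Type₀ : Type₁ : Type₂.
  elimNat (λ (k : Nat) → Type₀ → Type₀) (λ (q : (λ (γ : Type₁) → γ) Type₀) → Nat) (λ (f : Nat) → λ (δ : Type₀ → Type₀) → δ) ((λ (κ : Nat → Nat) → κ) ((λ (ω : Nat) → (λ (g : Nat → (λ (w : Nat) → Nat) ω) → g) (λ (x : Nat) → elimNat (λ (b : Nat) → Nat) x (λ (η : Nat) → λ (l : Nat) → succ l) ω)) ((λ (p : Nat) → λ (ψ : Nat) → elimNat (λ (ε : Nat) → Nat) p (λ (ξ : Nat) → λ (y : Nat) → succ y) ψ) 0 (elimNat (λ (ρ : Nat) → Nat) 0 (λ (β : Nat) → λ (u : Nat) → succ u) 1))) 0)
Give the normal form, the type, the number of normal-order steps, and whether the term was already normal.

normal form:
  λ (k : Type₀) → Nat
inferred type:
  Type₀ → Type₀
steps to reach normal form (normal order): 23
term was already normal: no
first contracted redex: a beta-redex


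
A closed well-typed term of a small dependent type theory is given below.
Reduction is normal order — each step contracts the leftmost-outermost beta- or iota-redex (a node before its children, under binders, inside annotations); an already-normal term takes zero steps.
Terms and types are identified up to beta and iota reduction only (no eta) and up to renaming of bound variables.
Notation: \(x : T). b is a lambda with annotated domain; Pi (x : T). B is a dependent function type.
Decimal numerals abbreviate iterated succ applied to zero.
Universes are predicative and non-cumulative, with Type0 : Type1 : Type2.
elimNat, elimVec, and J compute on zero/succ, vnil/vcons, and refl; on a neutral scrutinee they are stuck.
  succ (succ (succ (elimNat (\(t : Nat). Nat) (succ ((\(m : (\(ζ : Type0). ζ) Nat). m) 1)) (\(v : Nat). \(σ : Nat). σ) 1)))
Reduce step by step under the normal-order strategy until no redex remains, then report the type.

normal-order reduction sequence:
  succ (succ (succ (elimNat (\(t : Nat). Nat) (succ ((\(m : (\(ζ : Type0). ζ) Nat). m) 1)) (\(v : Nat). \(σ : Nat). σ) 1)))
  ~> succ (succ (succ ((\(t : Nat). \(m : Nat). m) 0 (elimNat (\(ζ : Nat). Nat) (succ ((\(v : (\(σ : Type0). σ) Nat). v) 1)) (\(φ : Nat). \(d : Nat). d) 0))))
  ~> succ (succ (succ ((\(t : Nat). t) (elimNat (\(m : Nat). Nat) (succ ((\(ζ : (\(v : Type0). v) Nat). ζ) 1)) (\(σ : Nat). \(φ : Nat). φ) 0))))
  ~> succ (succ (succ (elimNat (\(t : Nat). Nat) (succ ((\(m : (\(ζ : Type0). ζ) Nat). m) 1)) (\(v : Nat). \(σ : Nat). σ) 0)))
  ~> succ (succ (succ (succ ((\(t : (\(m : Type0). m) Nat). t) 1))))
  ~> 5
inferred type:
  Nat


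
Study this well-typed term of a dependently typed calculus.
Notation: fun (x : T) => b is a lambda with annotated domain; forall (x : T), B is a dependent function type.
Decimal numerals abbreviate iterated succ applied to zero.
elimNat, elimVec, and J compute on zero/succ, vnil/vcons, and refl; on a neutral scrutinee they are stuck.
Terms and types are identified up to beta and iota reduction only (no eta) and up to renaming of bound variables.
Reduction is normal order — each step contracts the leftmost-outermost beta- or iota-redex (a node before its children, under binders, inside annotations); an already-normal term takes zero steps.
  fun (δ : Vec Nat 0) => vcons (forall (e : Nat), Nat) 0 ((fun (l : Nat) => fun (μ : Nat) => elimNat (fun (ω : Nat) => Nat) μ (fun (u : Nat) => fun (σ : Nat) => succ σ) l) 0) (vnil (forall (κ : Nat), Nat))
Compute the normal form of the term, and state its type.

normal form:
  fun (δ : Vec Nat 0) => vcons (forall (e : Nat), Nat) 0 (fun (l : Nat) => l) (vnil (forall (μ : Nat), Nat))
type:
  forall (δ : Vec Nat 0), Vec (forall (e : Nat), Nat) 1


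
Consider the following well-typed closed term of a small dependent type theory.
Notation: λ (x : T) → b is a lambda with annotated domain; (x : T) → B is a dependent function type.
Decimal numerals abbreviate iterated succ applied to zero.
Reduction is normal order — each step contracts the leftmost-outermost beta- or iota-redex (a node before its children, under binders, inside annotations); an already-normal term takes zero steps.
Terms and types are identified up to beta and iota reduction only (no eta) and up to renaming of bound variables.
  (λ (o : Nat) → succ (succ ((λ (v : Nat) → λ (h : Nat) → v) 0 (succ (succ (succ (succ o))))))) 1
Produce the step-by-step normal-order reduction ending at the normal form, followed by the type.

reduction (normal order):
  (λ (o : Nat) → succ (succ ((λ (v : Nat) → λ (h : Nat) → v) 0 (succ (succ (succ (succ o))))))) 1
  ~> succ (succ ((λ (o : Nat) → λ (v : Nat) → o) 0 5))
  ~> succ (succ ((λ (o : Nat) → 0) 5))
  ~> 2
type:
  Nat


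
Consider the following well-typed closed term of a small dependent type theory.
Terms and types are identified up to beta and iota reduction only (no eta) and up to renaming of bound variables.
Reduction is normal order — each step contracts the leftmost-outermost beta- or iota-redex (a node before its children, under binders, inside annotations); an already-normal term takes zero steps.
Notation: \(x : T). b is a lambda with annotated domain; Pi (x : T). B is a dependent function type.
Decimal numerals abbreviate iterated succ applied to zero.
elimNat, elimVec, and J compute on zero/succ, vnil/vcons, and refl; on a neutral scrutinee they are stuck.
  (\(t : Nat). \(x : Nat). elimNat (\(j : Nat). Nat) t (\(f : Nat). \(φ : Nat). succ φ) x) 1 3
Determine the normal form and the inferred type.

resulting normal form:
  4
type:
  Nat
observation: normalization takes exactly 12 steps under the normal-order strategy.


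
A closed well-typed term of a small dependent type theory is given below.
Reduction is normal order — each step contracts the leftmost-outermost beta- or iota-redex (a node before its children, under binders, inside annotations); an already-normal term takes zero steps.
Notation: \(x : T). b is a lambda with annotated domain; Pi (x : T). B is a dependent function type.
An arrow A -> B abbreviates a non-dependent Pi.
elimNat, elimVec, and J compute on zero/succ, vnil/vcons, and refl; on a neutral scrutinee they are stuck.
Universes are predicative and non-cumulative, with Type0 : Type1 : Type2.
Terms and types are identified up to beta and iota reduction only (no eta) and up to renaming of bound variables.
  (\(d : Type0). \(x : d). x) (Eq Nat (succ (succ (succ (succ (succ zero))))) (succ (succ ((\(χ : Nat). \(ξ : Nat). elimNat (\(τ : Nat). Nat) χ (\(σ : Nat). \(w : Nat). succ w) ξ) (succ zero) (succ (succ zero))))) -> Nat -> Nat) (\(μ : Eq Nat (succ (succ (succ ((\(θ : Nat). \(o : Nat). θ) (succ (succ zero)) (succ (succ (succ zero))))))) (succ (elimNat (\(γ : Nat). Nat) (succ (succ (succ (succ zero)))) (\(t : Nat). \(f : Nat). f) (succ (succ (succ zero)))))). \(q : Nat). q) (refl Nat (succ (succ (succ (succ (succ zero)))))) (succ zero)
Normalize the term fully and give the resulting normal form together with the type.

normal form:
  succ zero
inferred type:
  Nat
observation: the leftmost-outermost redex is a beta-redex, and normalization takes 4 steps.


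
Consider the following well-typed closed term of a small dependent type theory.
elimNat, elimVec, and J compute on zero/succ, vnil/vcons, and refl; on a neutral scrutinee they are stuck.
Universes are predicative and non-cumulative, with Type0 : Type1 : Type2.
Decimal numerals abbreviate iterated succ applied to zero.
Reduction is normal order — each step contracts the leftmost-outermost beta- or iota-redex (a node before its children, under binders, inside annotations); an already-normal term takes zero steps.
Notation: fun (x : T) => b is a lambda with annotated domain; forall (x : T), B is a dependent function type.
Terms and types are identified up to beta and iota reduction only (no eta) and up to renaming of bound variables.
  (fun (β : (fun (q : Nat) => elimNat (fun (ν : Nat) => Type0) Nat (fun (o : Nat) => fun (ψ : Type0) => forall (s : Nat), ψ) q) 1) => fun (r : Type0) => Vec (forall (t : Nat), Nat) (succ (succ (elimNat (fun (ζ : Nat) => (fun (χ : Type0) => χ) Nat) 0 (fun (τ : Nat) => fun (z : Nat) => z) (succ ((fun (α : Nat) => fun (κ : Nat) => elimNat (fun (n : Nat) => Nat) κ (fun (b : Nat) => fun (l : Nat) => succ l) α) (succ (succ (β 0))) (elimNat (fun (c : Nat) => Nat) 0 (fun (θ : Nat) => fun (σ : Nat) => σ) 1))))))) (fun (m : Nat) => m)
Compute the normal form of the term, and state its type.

resulting normal form:
  fun (β : Type0) => Vec (forall (q : Nat), Nat) 2
the term's type:
  forall (β : Type0), Type0
observation: 26 normal-order steps separate the term from its normal form.


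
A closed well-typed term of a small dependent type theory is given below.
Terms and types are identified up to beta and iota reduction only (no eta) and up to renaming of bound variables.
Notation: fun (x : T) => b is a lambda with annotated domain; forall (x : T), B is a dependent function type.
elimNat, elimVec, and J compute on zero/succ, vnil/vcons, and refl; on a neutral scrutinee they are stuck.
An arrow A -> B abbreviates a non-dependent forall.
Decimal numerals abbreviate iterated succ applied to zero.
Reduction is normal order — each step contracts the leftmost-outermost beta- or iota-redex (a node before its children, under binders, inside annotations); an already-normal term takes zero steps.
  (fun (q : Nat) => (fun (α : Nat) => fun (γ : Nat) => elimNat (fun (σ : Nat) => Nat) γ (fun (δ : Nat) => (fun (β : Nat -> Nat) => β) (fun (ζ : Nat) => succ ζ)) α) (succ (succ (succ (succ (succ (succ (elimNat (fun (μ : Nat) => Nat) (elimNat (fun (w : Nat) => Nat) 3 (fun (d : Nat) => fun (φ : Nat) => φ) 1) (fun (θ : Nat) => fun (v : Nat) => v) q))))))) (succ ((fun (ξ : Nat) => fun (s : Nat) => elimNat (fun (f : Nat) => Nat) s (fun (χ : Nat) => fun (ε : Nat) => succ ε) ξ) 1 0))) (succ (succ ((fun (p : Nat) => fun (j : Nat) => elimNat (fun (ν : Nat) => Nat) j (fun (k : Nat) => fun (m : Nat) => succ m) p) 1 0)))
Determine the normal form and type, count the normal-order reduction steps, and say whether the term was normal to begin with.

resulting normal form:
  11
inferred type:
  Nat
reduction steps (normal order): 64
started in normal form: no
first redex: a beta-redex


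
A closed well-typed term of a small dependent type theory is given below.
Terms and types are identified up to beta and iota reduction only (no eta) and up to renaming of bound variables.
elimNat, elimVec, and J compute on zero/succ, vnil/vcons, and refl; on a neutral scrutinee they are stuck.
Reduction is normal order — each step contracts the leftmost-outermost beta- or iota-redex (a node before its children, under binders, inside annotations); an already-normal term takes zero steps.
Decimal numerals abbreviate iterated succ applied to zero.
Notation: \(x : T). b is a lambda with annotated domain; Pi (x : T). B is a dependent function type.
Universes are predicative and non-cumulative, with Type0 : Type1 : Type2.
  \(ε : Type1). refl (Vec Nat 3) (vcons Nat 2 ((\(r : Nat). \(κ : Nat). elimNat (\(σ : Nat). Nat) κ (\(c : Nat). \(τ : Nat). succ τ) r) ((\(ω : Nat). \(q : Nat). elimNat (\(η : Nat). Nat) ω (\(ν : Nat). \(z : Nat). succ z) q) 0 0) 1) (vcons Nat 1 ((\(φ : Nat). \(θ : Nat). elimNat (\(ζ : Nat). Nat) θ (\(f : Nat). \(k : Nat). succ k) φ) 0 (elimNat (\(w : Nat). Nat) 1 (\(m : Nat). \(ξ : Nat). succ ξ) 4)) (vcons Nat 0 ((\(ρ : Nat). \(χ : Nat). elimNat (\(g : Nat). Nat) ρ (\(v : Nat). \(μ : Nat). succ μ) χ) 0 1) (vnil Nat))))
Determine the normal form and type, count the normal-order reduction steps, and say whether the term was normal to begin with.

resulting normal form:
  \(ε : Type1). refl (Vec Nat 3) (vcons Nat 2 1 (vcons Nat 1 5 (vcons Nat 0 1 (vnil Nat))))
the term's type:
  Pi (ε : Type1). Eq (Vec Nat 3) (vcons Nat 2 1 (vcons Nat 1 5 (vcons Nat 0 1 (vnil Nat)))) (vcons Nat 2 1 (vcons Nat 1 5 (vcons Nat 0 1 (vnil Nat))))
reduction steps (normal order): 28
term was already normal: no
first redex: a beta-redex


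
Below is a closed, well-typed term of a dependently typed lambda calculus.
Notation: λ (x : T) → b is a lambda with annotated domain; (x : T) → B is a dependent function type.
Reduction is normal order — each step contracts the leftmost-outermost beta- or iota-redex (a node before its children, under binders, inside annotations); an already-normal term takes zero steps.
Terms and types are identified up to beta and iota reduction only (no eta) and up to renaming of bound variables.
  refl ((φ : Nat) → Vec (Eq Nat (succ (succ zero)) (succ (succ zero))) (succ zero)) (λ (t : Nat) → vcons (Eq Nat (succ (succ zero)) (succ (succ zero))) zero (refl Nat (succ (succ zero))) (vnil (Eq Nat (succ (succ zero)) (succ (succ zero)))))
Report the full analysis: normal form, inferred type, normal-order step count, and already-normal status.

normal form:
  refl ((φ : Nat) → Vec (Eq Nat (succ (succ zero)) (succ (succ zero))) (succ zero)) (λ (t : Nat) → vcons (Eq Nat (succ (succ zero)) (succ (succ zero))) zero (refl Nat (succ (succ zero))) (vnil (Eq Nat (succ (succ zero)) (succ (succ zero)))))
inferred type:
  Eq ((φ : Nat) → Vec (Eq Nat (succ (succ zero)) (succ (succ zero))) (succ zero)) (λ (t : Nat) → vcons (Eq Nat (succ (succ zero)) (succ (succ zero))) zero (refl Nat (succ (succ zero))) (vnil (Eq Nat (succ (succ zero)) (succ (succ zero))))) (λ (q : Nat) → vcons (Eq Nat (succ (succ zero)) (succ (succ zero))) zero (refl Nat (succ (succ zero))) (vnil (Eq Nat (succ (succ zero)) (succ (succ zero)))))
reduction steps (normal order): 0
already normal: yes


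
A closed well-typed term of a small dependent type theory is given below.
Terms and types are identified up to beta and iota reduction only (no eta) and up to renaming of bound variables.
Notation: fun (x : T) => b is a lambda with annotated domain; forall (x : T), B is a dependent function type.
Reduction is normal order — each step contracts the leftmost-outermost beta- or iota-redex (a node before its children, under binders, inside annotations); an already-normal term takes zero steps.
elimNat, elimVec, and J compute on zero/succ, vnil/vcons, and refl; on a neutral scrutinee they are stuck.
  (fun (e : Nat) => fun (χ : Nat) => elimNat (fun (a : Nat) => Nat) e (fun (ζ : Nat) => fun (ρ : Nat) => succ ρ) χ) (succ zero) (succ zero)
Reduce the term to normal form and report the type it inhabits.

normal form:
  succ (succ zero)
the term's type:
  Nat
observation: normalization takes exactly 6 steps under the normal-order strategy.


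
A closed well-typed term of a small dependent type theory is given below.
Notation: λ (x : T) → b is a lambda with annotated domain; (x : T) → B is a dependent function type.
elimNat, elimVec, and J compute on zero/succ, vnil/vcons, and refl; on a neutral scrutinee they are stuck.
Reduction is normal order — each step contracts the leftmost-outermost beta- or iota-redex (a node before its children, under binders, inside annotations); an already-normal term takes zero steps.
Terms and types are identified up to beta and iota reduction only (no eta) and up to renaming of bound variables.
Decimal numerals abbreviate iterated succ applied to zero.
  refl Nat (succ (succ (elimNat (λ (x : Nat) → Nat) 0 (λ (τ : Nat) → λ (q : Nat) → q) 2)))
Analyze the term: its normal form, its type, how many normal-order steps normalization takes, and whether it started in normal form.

resulting normal form:
  refl Nat 2
inferred type:
  Eq Nat 2 2
reduction steps (normal order): 7
started in normal form: no
first contracted redex: an elimNat iota-redex


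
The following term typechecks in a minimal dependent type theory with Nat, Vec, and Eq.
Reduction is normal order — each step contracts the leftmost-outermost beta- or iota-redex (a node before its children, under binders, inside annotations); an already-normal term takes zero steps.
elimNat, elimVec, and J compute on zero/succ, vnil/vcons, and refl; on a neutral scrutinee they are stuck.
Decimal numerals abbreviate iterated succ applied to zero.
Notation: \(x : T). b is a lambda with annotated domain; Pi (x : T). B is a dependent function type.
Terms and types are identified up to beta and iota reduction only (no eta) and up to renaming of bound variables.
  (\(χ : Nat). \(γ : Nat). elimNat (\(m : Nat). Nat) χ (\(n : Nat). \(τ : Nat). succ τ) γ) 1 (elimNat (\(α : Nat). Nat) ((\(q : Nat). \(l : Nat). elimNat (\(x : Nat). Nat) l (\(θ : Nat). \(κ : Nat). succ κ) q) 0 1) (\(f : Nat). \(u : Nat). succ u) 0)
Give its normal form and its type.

resulting normal form:
  2
type:
  Nat
observation: normalization takes exactly 10 steps under the normal-order strategy.


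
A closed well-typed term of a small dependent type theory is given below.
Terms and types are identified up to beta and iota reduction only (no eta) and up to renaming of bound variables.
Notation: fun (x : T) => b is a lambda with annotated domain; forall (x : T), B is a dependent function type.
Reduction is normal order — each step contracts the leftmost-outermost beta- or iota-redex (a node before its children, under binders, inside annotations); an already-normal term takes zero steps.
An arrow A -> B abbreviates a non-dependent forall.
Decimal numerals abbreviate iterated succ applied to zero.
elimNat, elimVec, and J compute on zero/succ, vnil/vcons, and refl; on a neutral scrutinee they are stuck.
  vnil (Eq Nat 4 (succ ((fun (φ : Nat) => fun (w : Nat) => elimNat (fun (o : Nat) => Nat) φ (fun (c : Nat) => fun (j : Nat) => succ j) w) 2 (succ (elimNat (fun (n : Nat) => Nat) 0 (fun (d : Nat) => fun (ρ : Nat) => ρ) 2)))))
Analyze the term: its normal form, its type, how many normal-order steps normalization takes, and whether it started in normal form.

resulting normal form:
  vnil (Eq Nat 4 4)
type:
  Vec (Eq Nat 4 4) 0
steps to reach normal form (normal order): 13
already normal: no
first redex: a beta-redex


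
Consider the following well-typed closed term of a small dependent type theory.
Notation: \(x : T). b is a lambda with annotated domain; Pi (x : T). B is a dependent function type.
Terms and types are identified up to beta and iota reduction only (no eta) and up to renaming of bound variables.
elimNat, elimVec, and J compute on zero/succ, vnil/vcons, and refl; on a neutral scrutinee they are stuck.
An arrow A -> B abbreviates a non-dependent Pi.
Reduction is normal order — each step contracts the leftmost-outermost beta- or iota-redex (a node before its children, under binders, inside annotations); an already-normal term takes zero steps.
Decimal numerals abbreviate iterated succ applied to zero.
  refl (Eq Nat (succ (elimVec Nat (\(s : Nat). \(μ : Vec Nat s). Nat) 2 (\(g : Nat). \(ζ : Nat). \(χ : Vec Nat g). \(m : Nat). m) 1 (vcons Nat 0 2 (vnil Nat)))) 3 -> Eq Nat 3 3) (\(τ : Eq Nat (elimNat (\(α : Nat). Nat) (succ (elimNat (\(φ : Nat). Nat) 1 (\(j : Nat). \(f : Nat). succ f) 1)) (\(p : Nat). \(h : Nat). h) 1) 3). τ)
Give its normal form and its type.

normal form:
  refl (Eq Nat 3 3 -> Eq Nat 3 3) (\(s : Eq Nat 3 3). s)
type:
  Eq (Eq Nat 3 3 -> Eq Nat 3 3) (\(s : Eq Nat 3 3). s) (\(μ : Eq Nat 3 3). μ)


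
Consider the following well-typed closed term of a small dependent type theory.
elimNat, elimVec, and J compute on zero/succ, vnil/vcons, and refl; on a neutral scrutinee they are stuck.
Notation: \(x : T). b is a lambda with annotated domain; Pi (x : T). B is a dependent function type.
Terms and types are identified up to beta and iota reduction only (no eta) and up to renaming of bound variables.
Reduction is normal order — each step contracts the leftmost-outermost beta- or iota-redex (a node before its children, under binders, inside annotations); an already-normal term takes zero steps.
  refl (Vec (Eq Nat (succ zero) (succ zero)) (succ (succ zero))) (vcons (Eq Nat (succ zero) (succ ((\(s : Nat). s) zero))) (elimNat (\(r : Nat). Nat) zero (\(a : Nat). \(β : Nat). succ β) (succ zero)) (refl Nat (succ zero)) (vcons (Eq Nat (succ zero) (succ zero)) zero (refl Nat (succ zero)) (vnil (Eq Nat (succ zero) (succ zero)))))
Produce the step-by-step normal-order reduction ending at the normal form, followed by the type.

reduction (normal order):
  refl (Vec (Eq Nat (succ zero) (succ zero)) (succ (succ zero))) (vcons (Eq Nat (succ zero) (succ ((\(s : Nat). s) zero))) (elimNat (\(r : Nat). Nat) zero (\(a : Nat). \(β : Nat). succ β) (succ zero)) (refl Nat (succ zero)) (vcons (Eq Nat (succ zero) (succ zero)) zero (refl Nat (succ zero)) (vnil (Eq Nat (succ zero) (succ zero)))))
  ~> refl (Vec (Eq Nat (succ zero) (succ zero)) (succ (succ zero))) (vcons (Eq Nat (succ zero) (succ zero)) (elimNat (\(s : Nat). Nat) zero (\(r : Nat). \(a : Nat). succ a) (succ zero)) (refl Nat (succ zero)) (vcons (Eq Nat (succ zero) (succ zero)) zero (refl Nat (succ zero)) (vnil (Eq Nat (succ zero) (succ zero)))))
  ~> refl (Vec (Eq Nat (succ zero) (succ zero)) (succ (succ zero))) (vcons (Eq Nat (succ zero) (succ zero)) ((\(s : Nat). \(r : Nat). succ r) zero (elimNat (\(a : Nat). Nat) zero (\(β : Nat). \(θ : Nat). succ θ) zero)) (refl Nat (succ zero)) (vcons (Eq Nat (succ zero) (succ zero)) zero (refl Nat (succ zero)) (vnil (Eq Nat (succ zero) (succ zero)))))
  ~> refl (Vec (Eq Nat (succ zero) (succ zero)) (succ (succ zero))) (vcons (Eq Nat (succ zero) (succ zero)) ((\(s : Nat). succ s) (elimNat (\(r : Nat). Nat) zero (\(a : Nat). \(β : Nat). succ β) zero)) (refl Nat (succ zero)) (vcons (Eq Nat (succ zero) (succ zero)) zero (refl Nat (succ zero)) (vnil (Eq Nat (succ zero) (succ zero)))))
  ~> refl (Vec (Eq Nat (succ zero) (succ zero)) (succ (succ zero))) (vcons (Eq Nat (succ zero) (succ zero)) (succ (elimNat (\(s : Nat). Nat) zero (\(r : Nat). \(a : Nat). succ a) zero)) (refl Nat (succ zero)) (vcons (Eq Nat (succ zero) (succ zero)) zero (refl Nat (succ zero)) (vnil (Eq Nat (succ zero) (succ zero)))))
  ~> refl (Vec (Eq Nat (succ zero) (succ zero)) (succ (succ zero))) (vcons (Eq Nat (succ zero) (succ zero)) (succ zero) (refl Nat (succ zero)) (vcons (Eq Nat (succ zero) (succ zero)) zero (refl Nat (succ zero)) (vnil (Eq Nat (succ zero) (succ zero)))))
inferred type:
  Eq (Vec (Eq Nat (succ zero) (succ zero)) (succ (succ zero))) (vcons (Eq Nat (succ zero) (succ zero)) (succ zero) (refl Nat (succ zero)) (vcons (Eq Nat (succ zero) (succ zero)) zero (refl Nat (succ zero)) (vnil (Eq Nat (succ zero) (succ zero))))) (vcons (Eq Nat (succ zero) (succ zero)) (succ zero) (refl Nat (succ zero)) (vcons (Eq Nat (succ zero) (succ zero)) zero (refl Nat (succ zero)) (vnil (Eq Nat (succ zero) (succ zero)))))


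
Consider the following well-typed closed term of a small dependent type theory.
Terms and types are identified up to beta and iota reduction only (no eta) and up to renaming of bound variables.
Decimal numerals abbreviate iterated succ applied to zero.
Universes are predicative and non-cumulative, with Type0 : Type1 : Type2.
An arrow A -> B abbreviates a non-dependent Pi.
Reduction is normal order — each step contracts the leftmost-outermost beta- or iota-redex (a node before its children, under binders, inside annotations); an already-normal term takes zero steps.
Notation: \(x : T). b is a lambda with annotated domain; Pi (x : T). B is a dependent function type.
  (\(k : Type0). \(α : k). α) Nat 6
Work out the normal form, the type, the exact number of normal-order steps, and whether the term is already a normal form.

reduced normal form:
  6
the term's type:
  Nat
reduction steps (normal order): 2
already normal: no
first contracted redex: a beta-redex


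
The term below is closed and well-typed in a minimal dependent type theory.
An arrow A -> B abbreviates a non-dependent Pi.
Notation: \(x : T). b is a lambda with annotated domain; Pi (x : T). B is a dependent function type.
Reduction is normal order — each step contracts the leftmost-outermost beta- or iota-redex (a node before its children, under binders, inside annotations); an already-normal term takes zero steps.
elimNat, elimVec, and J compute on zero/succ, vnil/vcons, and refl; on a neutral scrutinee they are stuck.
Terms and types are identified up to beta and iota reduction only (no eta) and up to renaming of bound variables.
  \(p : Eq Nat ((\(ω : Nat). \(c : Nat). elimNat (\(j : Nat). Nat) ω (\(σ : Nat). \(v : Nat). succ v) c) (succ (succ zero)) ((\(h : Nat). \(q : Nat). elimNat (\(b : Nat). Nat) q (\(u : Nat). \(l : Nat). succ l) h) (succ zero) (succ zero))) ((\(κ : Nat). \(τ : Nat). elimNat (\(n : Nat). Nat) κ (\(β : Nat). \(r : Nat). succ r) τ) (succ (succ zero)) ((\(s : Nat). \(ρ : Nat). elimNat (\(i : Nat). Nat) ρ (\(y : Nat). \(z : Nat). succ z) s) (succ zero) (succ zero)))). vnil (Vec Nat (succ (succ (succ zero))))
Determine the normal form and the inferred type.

normal form:
  \(p : Eq Nat (succ (succ (succ (succ zero)))) (succ (succ (succ (succ zero))))). vnil (Vec Nat (succ (succ (succ zero))))
type:
  Eq Nat (succ (succ (succ (succ zero)))) (succ (succ (succ (succ zero)))) -> Vec (Vec Nat (succ (succ (succ zero)))) zero
observation: contracting a beta-redex first, the term normalizes in 30 steps.
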